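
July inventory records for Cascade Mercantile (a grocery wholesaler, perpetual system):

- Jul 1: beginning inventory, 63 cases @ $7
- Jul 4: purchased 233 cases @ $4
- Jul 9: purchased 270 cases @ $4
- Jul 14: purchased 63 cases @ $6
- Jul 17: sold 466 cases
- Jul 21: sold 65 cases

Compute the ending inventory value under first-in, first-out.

Ending inventory = $518

Jul 17, 466 sold [FIFO — oldest first]: 63 @ $7 + 233 @ $4 + 170 @ $4 = $2,053
Jul 21, 65 sold [FIFO — oldest first]: 65 @ $4 = $260
Total COGS = $2,053 + $260 = $2,313
Ending inventory: 35 @ $4 + 63 @ $6 = $518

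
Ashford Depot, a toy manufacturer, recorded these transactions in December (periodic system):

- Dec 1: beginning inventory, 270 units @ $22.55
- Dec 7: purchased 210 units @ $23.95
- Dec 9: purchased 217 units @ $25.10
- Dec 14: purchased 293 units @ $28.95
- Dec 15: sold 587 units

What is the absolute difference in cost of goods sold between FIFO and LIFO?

$1,969.50

FIFO COGS: 270 @ $22.55 + 210 @ $23.95 + 107 @ $25.10 = $13,803.70
LIFO COGS: 293 @ $28.95 + 217 @ $25.10 + 77 @ $23.95 = $15,773.20
Difference = |$13,803.70 − $15,773.20| = $1,969.50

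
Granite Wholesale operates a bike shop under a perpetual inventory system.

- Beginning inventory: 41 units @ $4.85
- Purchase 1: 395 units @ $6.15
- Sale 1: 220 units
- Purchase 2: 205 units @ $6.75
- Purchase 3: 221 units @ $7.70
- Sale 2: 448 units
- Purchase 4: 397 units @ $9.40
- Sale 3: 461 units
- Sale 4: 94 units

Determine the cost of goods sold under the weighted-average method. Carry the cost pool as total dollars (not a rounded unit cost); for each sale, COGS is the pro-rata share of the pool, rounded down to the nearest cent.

After Beginning: 41 on hand, pool $198.85 (≈ $4.8500 each)
After Purchase 1: 436 on hand, pool $2,628.10 (≈ $6.0278 each)
Sale 1, sell 220: 220/436 × $2,628.10 → $1,326.10
After Purchase 2: 421 on hand, pool $2,685.75 (≈ $6.3795 each)
After Purchase 3: 642 on hand, pool $4,387.45 (≈ $6.8340 each)
Sale 2, sell 448: 448/642 × $4,387.45 → $3,061.64
After Purchase 4: 591 on hand, pool $5,057.61 (≈ $8.5577 each)
Sale 3, sell 461: 461/591 × $5,057.61 → $3,945.10
Sale 4, sell 94: 94/130 × $1,112.51 → $804.43
Total COGS = $1,326.10 + $3,061.64 + $3,945.10 + $804.43 = $9,137.27
Ending inventory (cost pool remaining) = $308.08

COGS = $9,137.27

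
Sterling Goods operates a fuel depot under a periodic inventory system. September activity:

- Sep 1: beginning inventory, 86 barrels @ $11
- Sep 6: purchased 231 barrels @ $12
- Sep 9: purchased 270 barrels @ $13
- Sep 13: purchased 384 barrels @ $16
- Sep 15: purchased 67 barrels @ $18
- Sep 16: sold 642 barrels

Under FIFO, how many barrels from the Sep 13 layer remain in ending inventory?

329

Sep 16, 642 sold [FIFO — oldest first]: 86 @ $11 + 231 @ $12 + 270 @ $13 + 55 @ $16 = $8,108
Ending inventory: 329 @ $16 + 67 @ $18 = $6,470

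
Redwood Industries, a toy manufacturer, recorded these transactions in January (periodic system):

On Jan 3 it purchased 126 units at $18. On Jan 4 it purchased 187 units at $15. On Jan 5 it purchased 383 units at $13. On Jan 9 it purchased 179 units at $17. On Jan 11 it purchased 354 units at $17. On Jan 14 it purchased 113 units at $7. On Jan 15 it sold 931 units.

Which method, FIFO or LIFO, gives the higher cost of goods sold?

FIFO

FIFO COGS: 126 @ $18 + 187 @ $15 + 383 @ $13 + 179 @ $17 + 56 @ $17 = $14,047
LIFO COGS: 113 @ $7 + 354 @ $17 + 179 @ $17 + 285 @ $13 = $13,557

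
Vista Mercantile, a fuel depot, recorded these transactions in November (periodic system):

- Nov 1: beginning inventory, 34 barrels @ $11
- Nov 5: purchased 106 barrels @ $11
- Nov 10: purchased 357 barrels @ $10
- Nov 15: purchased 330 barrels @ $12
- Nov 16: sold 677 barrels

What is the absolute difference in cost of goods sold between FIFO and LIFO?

$160

FIFO COGS: 34 @ $11 + 106 @ $11 + 357 @ $10 + 180 @ $12 = $7,270
LIFO COGS: 330 @ $12 + 347 @ $10 = $7,430
Difference = |$7,270 − $7,430| = $160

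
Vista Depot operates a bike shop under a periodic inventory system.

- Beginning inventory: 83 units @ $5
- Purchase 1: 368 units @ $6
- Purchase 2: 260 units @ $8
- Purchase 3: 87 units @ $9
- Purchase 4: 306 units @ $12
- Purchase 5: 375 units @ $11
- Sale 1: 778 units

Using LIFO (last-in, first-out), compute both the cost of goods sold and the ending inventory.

COGS = $8,660; ending inventory = $4,623

Sale 1 (778) [LIFO — newest first]: 375 @ $11 + 306 @ $12 + 87 @ $9 + 10 @ $8 = $8,660
Ending inventory: 83 @ $5 + 368 @ $6 + 250 @ $8 = $4,623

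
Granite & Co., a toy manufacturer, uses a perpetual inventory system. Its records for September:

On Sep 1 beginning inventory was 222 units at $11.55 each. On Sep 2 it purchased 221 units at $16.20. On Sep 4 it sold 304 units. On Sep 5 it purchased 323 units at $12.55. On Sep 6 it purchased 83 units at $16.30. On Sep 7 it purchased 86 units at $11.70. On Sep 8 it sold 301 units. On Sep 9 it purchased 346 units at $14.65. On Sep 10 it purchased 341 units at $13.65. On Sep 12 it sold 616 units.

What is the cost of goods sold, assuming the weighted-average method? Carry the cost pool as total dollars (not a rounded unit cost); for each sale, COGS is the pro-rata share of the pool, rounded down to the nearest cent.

After Sep 1: 222 on hand, pool $2,564.10 (≈ $11.5500 each)
After Sep 2: 443 on hand, pool $6,144.30 (≈ $13.8698 each)
Sep 4, sell 304: 304/443 × $6,144.30 → $4,216.40
After Sep 5: 462 on hand, pool $5,981.55 (≈ $12.9471 each)
After Sep 6: 545 on hand, pool $7,334.45 (≈ $13.4577 each)
After Sep 7: 631 on hand, pool $8,340.65 (≈ $13.2181 each)
Sep 8, sell 301: 301/631 × $8,340.65 → $3,978.66
After Sep 9: 676 on hand, pool $9,430.89 (≈ $13.9510 each)
After Sep 10: 1017 on hand, pool $14,085.54 (≈ $13.8501 each)
Sep 12, sell 616: 616/1017 × $14,085.54 → $8,531.65
Total COGS = $4,216.40 + $3,978.66 + $8,531.65 = $16,726.71
Ending inventory (cost pool remaining) = $5,553.89

COGS = $16,726.71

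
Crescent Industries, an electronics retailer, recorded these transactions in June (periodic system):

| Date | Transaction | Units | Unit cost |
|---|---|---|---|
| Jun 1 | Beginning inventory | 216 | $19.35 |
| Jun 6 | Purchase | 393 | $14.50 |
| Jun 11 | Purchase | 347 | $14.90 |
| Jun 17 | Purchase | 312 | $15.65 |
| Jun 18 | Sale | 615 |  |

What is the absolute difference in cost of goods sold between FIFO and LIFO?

$570.00

FIFO COGS: 216 @ $19.35 + 393 @ $14.50 + 6 @ $14.90 = $9,967.50
LIFO COGS: 312 @ $15.65 + 303 @ $14.90 = $9,397.50
Difference = |$9,967.50 − $9,397.50| = $570.00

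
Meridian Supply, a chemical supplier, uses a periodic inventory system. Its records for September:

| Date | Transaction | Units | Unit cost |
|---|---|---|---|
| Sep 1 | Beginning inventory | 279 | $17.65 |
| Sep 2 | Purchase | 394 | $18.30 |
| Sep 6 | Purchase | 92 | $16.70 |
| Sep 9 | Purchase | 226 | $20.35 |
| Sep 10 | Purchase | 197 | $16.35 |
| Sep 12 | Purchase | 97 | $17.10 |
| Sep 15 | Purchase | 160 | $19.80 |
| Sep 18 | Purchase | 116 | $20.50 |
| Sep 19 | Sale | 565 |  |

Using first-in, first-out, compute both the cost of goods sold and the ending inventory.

COGS = $10,158.15; ending inventory = $18,537.55

Sep 19, 565 sold [FIFO — oldest first]: 279 @ $17.65 + 286 @ $18.30 = $10,158.15
Ending inventory: 108 @ $18.30 + 92 @ $16.70 + 226 @ $20.35 + 197 @ $16.35 + 97 @ $17.10 + 160 @ $19.80 + 116 @ $20.50 = $18,537.55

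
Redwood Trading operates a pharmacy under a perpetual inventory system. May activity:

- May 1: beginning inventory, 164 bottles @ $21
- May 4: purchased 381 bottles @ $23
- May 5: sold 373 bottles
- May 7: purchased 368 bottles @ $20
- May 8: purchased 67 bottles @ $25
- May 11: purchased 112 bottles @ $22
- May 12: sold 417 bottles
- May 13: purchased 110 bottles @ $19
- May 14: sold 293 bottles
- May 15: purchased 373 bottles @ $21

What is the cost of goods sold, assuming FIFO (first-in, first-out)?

May 5, 373 sold [FIFO — oldest first]: 164 @ $21 + 209 @ $23 = $8,251
May 12, 417 sold [FIFO — oldest first]: 172 @ $23 + 245 @ $20 = $8,856
May 14, 293 sold [FIFO — oldest first]: 123 @ $20 + 67 @ $25 + 103 @ $22 = $6,401
Total COGS = $8,251 + $8,856 + $6,401 = $23,508
Ending inventory: 9 @ $22 + 110 @ $19 + 373 @ $21 = $10,121

COGS = $23,508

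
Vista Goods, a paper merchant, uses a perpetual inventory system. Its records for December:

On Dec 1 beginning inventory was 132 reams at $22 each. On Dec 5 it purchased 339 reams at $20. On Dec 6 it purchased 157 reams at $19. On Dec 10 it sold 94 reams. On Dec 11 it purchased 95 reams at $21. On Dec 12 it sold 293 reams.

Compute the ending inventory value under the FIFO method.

Dec 10, 94 sold [FIFO — oldest first]: 94 @ $22 = $2,068
Dec 12, 293 sold [FIFO — oldest first]: 38 @ $22 + 255 @ $20 = $5,936
Total COGS = $2,068 + $5,936 = $8,004
Ending inventory: 84 @ $20 + 157 @ $19 + 95 @ $21 = $6,658
Check: goods available $14,662 = COGS $8,004 + ending $6,658

Ending inventory = $6,658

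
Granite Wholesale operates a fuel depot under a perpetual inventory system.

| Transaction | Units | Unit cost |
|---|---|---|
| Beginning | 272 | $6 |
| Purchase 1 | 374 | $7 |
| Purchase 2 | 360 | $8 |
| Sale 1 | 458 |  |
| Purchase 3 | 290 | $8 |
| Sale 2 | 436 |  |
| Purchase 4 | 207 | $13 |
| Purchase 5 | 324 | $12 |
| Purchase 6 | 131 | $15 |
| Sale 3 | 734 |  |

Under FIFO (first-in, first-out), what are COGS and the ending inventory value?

COGS = $13,641; ending inventory = $4,353

Sale 1 (458) [FIFO — oldest first]: 272 @ $6 + 186 @ $7 = $2,934
Sale 2 (436) [FIFO — oldest first]: 188 @ $7 + 248 @ $8 = $3,300
Sale 3 (734) [FIFO — oldest first]: 112 @ $8 + 290 @ $8 + 207 @ $13 + 125 @ $12 = $7,407
Total COGS = $2,934 + $3,300 + $7,407 = $13,641
Ending inventory: 199 @ $12 + 131 @ $15 = $4,353
Check: goods available $17,994 = COGS $13,641 + ending $4,353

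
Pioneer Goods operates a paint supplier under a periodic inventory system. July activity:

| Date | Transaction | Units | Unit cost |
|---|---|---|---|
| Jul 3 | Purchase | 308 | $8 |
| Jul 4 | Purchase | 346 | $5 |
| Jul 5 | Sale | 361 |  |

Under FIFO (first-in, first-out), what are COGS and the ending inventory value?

Jul 5, 361 sold [FIFO — oldest first]: 308 @ $8 + 53 @ $5 = $2,729
Ending inventory: 293 @ $5 = $1,465

COGS = $2,729; ending inventory = $1,465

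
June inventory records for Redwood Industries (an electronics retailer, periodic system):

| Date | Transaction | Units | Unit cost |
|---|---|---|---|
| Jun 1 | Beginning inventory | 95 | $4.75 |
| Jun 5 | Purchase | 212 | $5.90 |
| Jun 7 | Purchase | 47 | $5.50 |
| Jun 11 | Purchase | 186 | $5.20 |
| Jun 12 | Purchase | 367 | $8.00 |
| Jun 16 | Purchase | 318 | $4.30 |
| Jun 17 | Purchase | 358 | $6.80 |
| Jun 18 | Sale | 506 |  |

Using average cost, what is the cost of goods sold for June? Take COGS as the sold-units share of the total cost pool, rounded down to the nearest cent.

Jun 18, sell 506: 506/1583 × $9,665.55 → $3,089.55
Ending inventory (cost pool remaining) = $6,576.00
Check: goods available $9,665.55 = COGS $3,089.55 + ending $6,576.00

COGS = $3,089.55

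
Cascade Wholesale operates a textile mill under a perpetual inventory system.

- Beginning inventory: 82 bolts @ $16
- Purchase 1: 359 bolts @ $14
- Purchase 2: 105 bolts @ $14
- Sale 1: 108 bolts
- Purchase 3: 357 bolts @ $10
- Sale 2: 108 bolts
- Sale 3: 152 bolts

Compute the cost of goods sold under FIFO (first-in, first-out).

Sale 1 (108) [FIFO — oldest first]: 82 @ $16 + 26 @ $14 = $1,676
Sale 2 (108) [FIFO — oldest first]: 108 @ $14 = $1,512
Sale 3 (152) [FIFO — oldest first]: 152 @ $14 = $2,128
Total COGS = $1,676 + $1,512 + $2,128 = $5,316
Ending inventory: 73 @ $14 + 105 @ $14 + 357 @ $10 = $6,062
Check: goods available $11,378 = COGS $5,316 + ending $6,062

COGS = $5,316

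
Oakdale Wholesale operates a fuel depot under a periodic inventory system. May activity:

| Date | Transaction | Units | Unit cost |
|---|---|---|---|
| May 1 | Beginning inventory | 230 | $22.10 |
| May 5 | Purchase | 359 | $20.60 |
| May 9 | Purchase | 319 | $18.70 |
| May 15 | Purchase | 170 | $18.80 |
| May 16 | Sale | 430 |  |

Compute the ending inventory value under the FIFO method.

May 16, 430 sold [FIFO — oldest first]: 230 @ $22.10 + 200 @ $20.60 = $9,203.00
Ending inventory: 159 @ $20.60 + 319 @ $18.70 + 170 @ $18.80 = $12,436.70
Check: goods available $21,639.70 = COGS $9,203.00 + ending $12,436.70

Ending inventory = $12,436.70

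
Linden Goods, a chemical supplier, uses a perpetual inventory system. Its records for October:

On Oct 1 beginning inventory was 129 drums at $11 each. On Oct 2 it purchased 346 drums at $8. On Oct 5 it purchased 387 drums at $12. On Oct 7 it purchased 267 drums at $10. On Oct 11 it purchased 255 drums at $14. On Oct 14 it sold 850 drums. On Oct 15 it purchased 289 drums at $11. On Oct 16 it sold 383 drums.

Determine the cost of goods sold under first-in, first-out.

Oct 14, 850 sold [FIFO — oldest first]: 129 @ $11 + 346 @ $8 + 375 @ $12 = $8,687
Oct 16, 383 sold [FIFO — oldest first]: 12 @ $12 + 267 @ $10 + 104 @ $14 = $4,270
Total COGS = $8,687 + $4,270 = $12,957
Ending inventory: 151 @ $14 + 289 @ $11 = $5,293

COGS = $12,957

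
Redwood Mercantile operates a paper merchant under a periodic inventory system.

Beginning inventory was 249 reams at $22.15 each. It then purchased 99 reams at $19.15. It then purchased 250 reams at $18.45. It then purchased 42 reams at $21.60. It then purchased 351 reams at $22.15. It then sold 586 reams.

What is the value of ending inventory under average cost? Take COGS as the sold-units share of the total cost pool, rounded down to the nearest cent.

Ending inventory = $8,461.91

Sale 1, sell 586: 586/991 × $20,705.55 → $12,243.64
Ending inventory (cost pool remaining) = $8,461.91
Check: goods available $20,705.55 = COGS $12,243.64 + ending $8,461.91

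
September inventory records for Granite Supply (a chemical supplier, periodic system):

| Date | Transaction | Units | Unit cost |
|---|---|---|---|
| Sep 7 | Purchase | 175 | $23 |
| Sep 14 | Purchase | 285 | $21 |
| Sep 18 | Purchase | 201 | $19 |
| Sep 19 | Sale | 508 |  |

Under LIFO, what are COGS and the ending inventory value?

COGS = $10,310; ending inventory = $3,519

Sep 19, 508 sold [LIFO — newest first]: 201 @ $19 + 285 @ $21 + 22 @ $23 = $10,310
Ending inventory: 153 @ $23 = $3,519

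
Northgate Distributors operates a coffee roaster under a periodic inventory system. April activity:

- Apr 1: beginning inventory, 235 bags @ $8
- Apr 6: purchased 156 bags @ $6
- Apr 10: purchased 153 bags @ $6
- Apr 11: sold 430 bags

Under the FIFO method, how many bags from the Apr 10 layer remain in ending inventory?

114

Apr 11, 430 sold [FIFO — oldest first]: 235 @ $8 + 156 @ $6 + 39 @ $6 = $3,050
Ending inventory: 114 @ $6 = $684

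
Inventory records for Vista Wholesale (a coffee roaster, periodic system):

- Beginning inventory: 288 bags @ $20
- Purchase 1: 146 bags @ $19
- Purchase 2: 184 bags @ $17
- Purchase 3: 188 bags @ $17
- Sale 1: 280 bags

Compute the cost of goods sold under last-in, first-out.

Sale 1 (280) [LIFO — newest first]: 188 @ $17 + 92 @ $17 = $4,760
Ending inventory: 288 @ $20 + 146 @ $19 + 92 @ $17 = $10,098

COGS = $4,760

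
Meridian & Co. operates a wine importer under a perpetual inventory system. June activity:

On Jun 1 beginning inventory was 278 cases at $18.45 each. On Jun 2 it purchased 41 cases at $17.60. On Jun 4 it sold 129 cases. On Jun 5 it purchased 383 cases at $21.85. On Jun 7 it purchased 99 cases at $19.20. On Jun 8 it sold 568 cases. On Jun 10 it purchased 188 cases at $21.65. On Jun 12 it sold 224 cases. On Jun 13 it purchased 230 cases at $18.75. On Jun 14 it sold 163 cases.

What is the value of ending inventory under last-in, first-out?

Jun 4, 129 sold [LIFO — newest first]: 41 @ $17.60 + 88 @ $18.45 = $2,345.20
Jun 8, 568 sold [LIFO — newest first]: 99 @ $19.20 + 383 @ $21.85 + 86 @ $18.45 = $11,856.05
Jun 12, 224 sold [LIFO — newest first]: 188 @ $21.65 + 36 @ $18.45 = $4,734.40
Jun 14, 163 sold [LIFO — newest first]: 163 @ $18.75 = $3,056.25
Total COGS = $2,345.20 + $11,856.05 + $4,734.40 + $3,056.25 = $21,991.90
Ending inventory: 68 @ $18.45 + 67 @ $18.75 = $2,510.85

Ending inventory = $2,510.85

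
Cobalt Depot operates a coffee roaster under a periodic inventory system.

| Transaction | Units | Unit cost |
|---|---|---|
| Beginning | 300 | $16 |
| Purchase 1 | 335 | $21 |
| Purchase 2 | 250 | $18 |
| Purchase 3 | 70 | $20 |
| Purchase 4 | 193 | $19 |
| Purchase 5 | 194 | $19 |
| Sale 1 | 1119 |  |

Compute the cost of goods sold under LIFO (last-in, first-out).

Sale 1 (1119) [LIFO — newest first]: 194 @ $19 + 193 @ $19 + 70 @ $20 + 250 @ $18 + 335 @ $21 + 77 @ $16 = $21,520
Ending inventory: 223 @ $16 = $3,568

COGS = $21,520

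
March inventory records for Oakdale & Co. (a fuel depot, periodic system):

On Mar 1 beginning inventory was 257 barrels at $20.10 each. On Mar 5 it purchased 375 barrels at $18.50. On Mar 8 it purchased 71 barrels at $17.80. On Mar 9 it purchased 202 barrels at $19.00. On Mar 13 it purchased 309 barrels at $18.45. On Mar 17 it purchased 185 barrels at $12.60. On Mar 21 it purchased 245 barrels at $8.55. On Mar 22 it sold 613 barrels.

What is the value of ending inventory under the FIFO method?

Mar 22, 613 sold [FIFO — oldest first]: 257 @ $20.10 + 356 @ $18.50 = $11,751.70
Ending inventory: 19 @ $18.50 + 71 @ $17.80 + 202 @ $19.00 + 309 @ $18.45 + 185 @ $12.60 + 245 @ $8.55 = $15,580.10
Check: goods available $27,331.80 = COGS $11,751.70 + ending $15,580.10

Ending inventory = $15,580.10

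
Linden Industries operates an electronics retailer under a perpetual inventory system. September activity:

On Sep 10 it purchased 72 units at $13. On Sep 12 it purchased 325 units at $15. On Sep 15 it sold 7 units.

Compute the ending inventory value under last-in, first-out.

Sep 15, 7 sold [LIFO — newest first]: 7 @ $15 = $105
Ending inventory: 72 @ $13 + 318 @ $15 = $5,706

Ending inventory = $5,706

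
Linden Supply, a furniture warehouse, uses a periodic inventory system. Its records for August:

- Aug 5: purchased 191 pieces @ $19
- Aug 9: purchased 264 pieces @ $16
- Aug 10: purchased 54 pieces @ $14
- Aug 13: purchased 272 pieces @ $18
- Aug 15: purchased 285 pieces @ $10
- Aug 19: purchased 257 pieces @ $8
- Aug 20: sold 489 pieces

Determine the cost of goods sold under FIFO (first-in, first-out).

Aug 20, 489 sold [FIFO — oldest first]: 191 @ $19 + 264 @ $16 + 34 @ $14 = $8,329
Ending inventory: 20 @ $14 + 272 @ $18 + 285 @ $10 + 257 @ $8 = $10,082
Check: goods available $18,411 = COGS $8,329 + ending $10,082

COGS = $8,329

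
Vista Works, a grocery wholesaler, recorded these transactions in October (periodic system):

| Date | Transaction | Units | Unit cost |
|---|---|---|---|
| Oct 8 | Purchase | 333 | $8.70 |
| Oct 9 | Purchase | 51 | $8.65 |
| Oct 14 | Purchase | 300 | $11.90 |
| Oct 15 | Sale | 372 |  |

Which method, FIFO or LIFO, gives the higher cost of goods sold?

FIFO COGS: 333 @ $8.70 + 39 @ $8.65 = $3,234.45
LIFO COGS: 300 @ $11.90 + 51 @ $8.65 + 21 @ $8.70 = $4,193.85

LIFO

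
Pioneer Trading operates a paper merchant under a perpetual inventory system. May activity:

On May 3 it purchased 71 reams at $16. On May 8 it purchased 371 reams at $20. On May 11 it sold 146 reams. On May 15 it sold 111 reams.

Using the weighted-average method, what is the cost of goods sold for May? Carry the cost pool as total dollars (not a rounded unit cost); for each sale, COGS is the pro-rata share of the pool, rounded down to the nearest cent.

COGS = $4,974.86

After May 3: 71 on hand, pool $1,136.00 (≈ $16.0000 each)
After May 8: 442 on hand, pool $8,556.00 (≈ $19.3575 each)
May 11, sell 146: 146/442 × $8,556.00 → $2,826.19
May 15, sell 111: 111/296 × $5,729.81 → $2,148.67
Total COGS = $2,826.19 + $2,148.67 = $4,974.86
Ending inventory (cost pool remaining) = $3,581.14
Check: goods available $8,556.00 = COGS $4,974.86 + ending $3,581.14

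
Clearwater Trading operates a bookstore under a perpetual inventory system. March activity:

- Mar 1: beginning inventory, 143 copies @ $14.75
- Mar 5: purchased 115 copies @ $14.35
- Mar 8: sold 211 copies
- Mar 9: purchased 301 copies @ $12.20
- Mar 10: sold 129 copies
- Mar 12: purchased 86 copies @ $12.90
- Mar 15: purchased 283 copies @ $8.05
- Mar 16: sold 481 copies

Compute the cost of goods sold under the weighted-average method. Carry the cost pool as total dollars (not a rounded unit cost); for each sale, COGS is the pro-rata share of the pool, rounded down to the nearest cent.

COGS = $9,703.84

After Mar 1: 143 on hand, pool $2,109.25 (≈ $14.7500 each)
After Mar 5: 258 on hand, pool $3,759.50 (≈ $14.5717 each)
Mar 8, sell 211: 211/258 × $3,759.50 → $3,074.62
After Mar 9: 348 on hand, pool $4,357.08 (≈ $12.5203 each)
Mar 10, sell 129: 129/348 × $4,357.08 → $1,615.12
After Mar 12: 305 on hand, pool $3,851.36 (≈ $12.6274 each)
After Mar 15: 588 on hand, pool $6,129.51 (≈ $10.4243 each)
Mar 16, sell 481: 481/588 × $6,129.51 → $5,014.10
Total COGS = $3,074.62 + $1,615.12 + $5,014.10 = $9,703.84
Ending inventory (cost pool remaining) = $1,115.41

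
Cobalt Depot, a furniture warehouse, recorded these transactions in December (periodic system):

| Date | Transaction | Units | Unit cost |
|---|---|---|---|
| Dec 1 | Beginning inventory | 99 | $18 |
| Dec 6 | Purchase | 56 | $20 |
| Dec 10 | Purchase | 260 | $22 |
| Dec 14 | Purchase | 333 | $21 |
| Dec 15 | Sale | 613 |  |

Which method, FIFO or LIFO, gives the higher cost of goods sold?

LIFO

FIFO COGS: 99 @ $18 + 56 @ $20 + 260 @ $22 + 198 @ $21 = $12,780
LIFO COGS: 333 @ $21 + 260 @ $22 + 20 @ $20 = $13,113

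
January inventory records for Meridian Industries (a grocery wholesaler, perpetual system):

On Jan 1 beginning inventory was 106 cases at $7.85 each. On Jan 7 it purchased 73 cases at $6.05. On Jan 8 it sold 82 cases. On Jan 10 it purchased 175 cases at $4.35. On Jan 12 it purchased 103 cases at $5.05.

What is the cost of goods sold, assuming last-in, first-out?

Jan 8, 82 sold [LIFO — newest first]: 73 @ $6.05 + 9 @ $7.85 = $512.30
Ending inventory: 97 @ $7.85 + 175 @ $4.35 + 103 @ $5.05 = $2,042.85

COGS = $512.30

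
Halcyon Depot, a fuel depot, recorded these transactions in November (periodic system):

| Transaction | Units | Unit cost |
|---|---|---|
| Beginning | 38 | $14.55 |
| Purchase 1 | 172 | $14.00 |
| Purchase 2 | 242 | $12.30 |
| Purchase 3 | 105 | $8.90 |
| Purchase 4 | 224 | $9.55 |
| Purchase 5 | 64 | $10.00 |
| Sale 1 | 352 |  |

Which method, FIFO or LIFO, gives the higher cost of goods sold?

FIFO COGS: 38 @ $14.55 + 172 @ $14.00 + 142 @ $12.30 = $4,707.50
LIFO COGS: 64 @ $10.00 + 224 @ $9.55 + 64 @ $8.90 = $3,348.80

FIFO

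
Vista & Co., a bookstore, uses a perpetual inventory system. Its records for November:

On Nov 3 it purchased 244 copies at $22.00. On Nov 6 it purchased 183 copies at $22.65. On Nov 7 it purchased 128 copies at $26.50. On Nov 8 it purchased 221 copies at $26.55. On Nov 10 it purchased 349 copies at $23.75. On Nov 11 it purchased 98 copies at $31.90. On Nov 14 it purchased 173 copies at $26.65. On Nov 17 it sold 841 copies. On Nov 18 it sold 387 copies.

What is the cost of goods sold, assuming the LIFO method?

COGS = $31,101.90

Nov 17, 841 sold [LIFO — newest first]: 173 @ $26.65 + 98 @ $31.90 + 349 @ $23.75 + 221 @ $26.55 = $21,892.95
Nov 18, 387 sold [LIFO — newest first]: 128 @ $26.50 + 183 @ $22.65 + 76 @ $22.00 = $9,208.95
Total COGS = $21,892.95 + $9,208.95 = $31,101.90
Ending inventory: 168 @ $22.00 = $3,696.00
Check: goods available $34,797.90 = COGS $31,101.90 + ending $3,696.00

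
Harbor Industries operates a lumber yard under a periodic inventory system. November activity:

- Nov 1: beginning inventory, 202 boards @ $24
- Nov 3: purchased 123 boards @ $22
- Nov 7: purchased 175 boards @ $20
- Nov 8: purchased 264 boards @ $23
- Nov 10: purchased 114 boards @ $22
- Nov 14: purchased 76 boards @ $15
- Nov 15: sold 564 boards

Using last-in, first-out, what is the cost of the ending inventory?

Ending inventory = $8,854

Nov 15, 564 sold [LIFO — newest first]: 76 @ $15 + 114 @ $22 + 264 @ $23 + 110 @ $20 = $11,920
Ending inventory: 202 @ $24 + 123 @ $22 + 65 @ $20 = $8,854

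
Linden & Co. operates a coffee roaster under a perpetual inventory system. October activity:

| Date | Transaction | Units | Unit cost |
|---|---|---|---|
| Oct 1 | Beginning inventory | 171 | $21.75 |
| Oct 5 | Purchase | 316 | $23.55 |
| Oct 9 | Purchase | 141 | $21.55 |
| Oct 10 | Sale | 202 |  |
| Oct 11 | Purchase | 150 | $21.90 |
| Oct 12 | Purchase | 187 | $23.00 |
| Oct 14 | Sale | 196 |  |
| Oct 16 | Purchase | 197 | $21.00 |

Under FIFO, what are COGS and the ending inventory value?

Oct 10, 202 sold [FIFO — oldest first]: 171 @ $21.75 + 31 @ $23.55 = $4,449.30
Oct 14, 196 sold [FIFO — oldest first]: 196 @ $23.55 = $4,615.80
Total COGS = $4,449.30 + $4,615.80 = $9,065.10
Ending inventory: 89 @ $23.55 + 141 @ $21.55 + 150 @ $21.90 + 187 @ $23.00 + 197 @ $21.00 = $16,857.50
Check: goods available $25,922.60 = COGS $9,065.10 + ending $16,857.50

COGS = $9,065.10; ending inventory = $16,857.50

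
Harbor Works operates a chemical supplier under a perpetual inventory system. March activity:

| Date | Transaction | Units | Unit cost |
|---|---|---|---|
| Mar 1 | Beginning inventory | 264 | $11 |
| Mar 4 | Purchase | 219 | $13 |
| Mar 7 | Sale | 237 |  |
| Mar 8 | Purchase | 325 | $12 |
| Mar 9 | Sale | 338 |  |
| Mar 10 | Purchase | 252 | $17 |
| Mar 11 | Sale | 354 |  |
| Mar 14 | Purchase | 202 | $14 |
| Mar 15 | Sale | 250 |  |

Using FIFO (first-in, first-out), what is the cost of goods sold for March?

Mar 7, 237 sold [FIFO — oldest first]: 237 @ $11 = $2,607
Mar 9, 338 sold [FIFO — oldest first]: 27 @ $11 + 219 @ $13 + 92 @ $12 = $4,248
Mar 11, 354 sold [FIFO — oldest first]: 233 @ $12 + 121 @ $17 = $4,853
Mar 15, 250 sold [FIFO — oldest first]: 131 @ $17 + 119 @ $14 = $3,893
Total COGS = $2,607 + $4,248 + $4,853 + $3,893 = $15,601
Ending inventory: 83 @ $14 = $1,162
Check: goods available $16,763 = COGS $15,601 + ending $1,162

COGS = $15,601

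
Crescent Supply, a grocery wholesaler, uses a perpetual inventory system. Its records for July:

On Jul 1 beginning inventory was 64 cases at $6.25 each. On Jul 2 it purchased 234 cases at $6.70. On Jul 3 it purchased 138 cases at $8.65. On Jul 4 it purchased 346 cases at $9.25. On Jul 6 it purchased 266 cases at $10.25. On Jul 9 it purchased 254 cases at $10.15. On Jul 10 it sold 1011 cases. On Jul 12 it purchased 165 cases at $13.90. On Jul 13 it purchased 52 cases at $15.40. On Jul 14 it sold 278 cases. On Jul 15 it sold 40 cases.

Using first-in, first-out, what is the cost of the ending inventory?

Jul 10, 1011 sold [FIFO — oldest first]: 64 @ $6.25 + 234 @ $6.70 + 138 @ $8.65 + 346 @ $9.25 + 229 @ $10.25 = $8,709.25
Jul 14, 278 sold [FIFO — oldest first]: 37 @ $10.25 + 241 @ $10.15 = $2,825.40
Jul 15, 40 sold [FIFO — oldest first]: 13 @ $10.15 + 27 @ $13.90 = $507.25
Total COGS = $8,709.25 + $2,825.40 + $507.25 = $12,041.90
Ending inventory: 138 @ $13.90 + 52 @ $15.40 = $2,719.00
Check: goods available $14,760.90 = COGS $12,041.90 + ending $2,719.00

Ending inventory = $2,719.00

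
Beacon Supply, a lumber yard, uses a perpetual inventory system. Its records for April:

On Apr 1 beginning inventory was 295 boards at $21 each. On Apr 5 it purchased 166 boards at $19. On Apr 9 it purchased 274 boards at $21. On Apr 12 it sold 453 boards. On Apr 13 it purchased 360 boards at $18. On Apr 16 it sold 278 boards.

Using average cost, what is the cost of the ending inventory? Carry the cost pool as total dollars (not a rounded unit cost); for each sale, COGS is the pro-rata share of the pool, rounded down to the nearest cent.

Ending inventory = $6,959.45

After Apr 1: 295 on hand, pool $6,195.00 (≈ $21.0000 each)
After Apr 5: 461 on hand, pool $9,349.00 (≈ $20.2798 each)
After Apr 9: 735 on hand, pool $15,103.00 (≈ $20.5483 each)
Apr 12, sell 453: 453/735 × $15,103.00 → $9,308.37
After Apr 13: 642 on hand, pool $12,274.63 (≈ $19.1194 each)
Apr 16, sell 278: 278/642 × $12,274.63 → $5,315.18
Total COGS = $9,308.37 + $5,315.18 = $14,623.55
Ending inventory (cost pool remaining) = $6,959.45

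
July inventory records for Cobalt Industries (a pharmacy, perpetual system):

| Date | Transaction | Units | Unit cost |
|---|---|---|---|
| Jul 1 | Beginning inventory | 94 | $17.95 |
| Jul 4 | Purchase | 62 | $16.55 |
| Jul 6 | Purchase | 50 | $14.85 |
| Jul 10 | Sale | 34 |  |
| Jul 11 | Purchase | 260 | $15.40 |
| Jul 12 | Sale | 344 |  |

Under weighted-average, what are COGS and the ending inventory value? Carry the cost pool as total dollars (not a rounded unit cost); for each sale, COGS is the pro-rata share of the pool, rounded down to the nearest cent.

COGS = $6,056.48; ending inventory = $1,403.42

After Jul 1: 94 on hand, pool $1,687.30 (≈ $17.9500 each)
After Jul 4: 156 on hand, pool $2,713.40 (≈ $17.3936 each)
After Jul 6: 206 on hand, pool $3,455.90 (≈ $16.7762 each)
Jul 10, sell 34: 34/206 × $3,455.90 → $570.39
After Jul 11: 432 on hand, pool $6,889.51 (≈ $15.9479 each)
Jul 12, sell 344: 344/432 × $6,889.51 → $5,486.09
Total COGS = $570.39 + $5,486.09 = $6,056.48
Ending inventory (cost pool remaining) = $1,403.42
Check: goods available $7,459.90 = COGS $6,056.48 + ending $1,403.42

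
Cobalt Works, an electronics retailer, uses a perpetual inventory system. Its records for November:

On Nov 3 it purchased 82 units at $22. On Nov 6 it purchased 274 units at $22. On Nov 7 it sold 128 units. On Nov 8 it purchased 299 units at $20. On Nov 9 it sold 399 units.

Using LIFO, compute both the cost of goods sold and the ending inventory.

Nov 7, 128 sold [LIFO — newest first]: 128 @ $22 = $2,816
Nov 9, 399 sold [LIFO — newest first]: 299 @ $20 + 100 @ $22 = $8,180
Total COGS = $2,816 + $8,180 = $10,996
Ending inventory: 82 @ $22 + 46 @ $22 = $2,816

COGS = $10,996; ending inventory = $2,816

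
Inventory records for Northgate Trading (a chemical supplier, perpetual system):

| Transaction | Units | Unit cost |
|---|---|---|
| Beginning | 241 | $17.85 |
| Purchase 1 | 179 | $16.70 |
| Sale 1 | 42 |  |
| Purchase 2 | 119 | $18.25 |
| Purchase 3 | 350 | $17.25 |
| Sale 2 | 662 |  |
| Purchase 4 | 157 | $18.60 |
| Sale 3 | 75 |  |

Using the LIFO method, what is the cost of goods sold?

Sale 1 (42) [LIFO — newest first]: 42 @ $16.70 = $701.40
Sale 2 (662) [LIFO — newest first]: 350 @ $17.25 + 119 @ $18.25 + 137 @ $16.70 + 56 @ $17.85 = $11,496.75
Sale 3 (75) [LIFO — newest first]: 75 @ $18.60 = $1,395.00
Total COGS = $701.40 + $11,496.75 + $1,395.00 = $13,593.15
Ending inventory: 185 @ $17.85 + 82 @ $18.60 = $4,827.45
Check: goods available $18,420.60 = COGS $13,593.15 + ending $4,827.45

COGS = $13,593.15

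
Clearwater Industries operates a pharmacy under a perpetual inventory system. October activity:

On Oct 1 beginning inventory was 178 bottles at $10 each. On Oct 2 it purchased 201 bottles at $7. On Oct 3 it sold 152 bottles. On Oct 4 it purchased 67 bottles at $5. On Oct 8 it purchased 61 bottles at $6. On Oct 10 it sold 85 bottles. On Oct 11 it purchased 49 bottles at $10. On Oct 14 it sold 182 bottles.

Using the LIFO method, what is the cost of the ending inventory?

Ending inventory = $1,370

Oct 3, 152 sold [LIFO — newest first]: 152 @ $7 = $1,064
Oct 10, 85 sold [LIFO — newest first]: 61 @ $6 + 24 @ $5 = $486
Oct 14, 182 sold [LIFO — newest first]: 49 @ $10 + 43 @ $5 + 49 @ $7 + 41 @ $10 = $1,458
Total COGS = $1,064 + $486 + $1,458 = $3,008
Ending inventory: 137 @ $10 = $1,370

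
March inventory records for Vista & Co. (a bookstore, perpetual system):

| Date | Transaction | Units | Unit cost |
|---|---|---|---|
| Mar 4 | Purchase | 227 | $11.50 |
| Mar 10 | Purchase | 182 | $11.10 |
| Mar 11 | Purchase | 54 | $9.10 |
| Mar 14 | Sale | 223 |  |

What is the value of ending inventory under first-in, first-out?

Ending inventory = $2,557.60

Mar 14, 223 sold [FIFO — oldest first]: 223 @ $11.50 = $2,564.50
Ending inventory: 4 @ $11.50 + 182 @ $11.10 + 54 @ $9.10 = $2,557.60
Check: goods available $5,122.10 = COGS $2,564.50 + ending $2,557.60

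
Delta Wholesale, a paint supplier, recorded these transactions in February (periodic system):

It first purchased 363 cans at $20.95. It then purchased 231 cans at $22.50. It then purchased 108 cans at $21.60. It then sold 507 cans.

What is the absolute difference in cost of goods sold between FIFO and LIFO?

FIFO COGS: 363 @ $20.95 + 144 @ $22.50 = $10,844.85
LIFO COGS: 108 @ $21.60 + 231 @ $22.50 + 168 @ $20.95 = $11,049.90
Difference = |$10,844.85 − $11,049.90| = $205.05

$205.05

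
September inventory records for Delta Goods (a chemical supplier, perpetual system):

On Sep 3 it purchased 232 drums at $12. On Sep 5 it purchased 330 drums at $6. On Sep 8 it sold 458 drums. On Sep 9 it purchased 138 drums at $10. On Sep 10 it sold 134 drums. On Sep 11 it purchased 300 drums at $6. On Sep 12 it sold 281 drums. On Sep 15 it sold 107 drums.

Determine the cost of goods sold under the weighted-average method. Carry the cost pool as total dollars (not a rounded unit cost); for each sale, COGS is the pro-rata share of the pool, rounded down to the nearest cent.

After Sep 3: 232 on hand, pool $2,784.00 (≈ $12.0000 each)
After Sep 5: 562 on hand, pool $4,764.00 (≈ $8.4769 each)
Sep 8, sell 458: 458/562 × $4,764.00 → $3,882.40
After Sep 9: 242 on hand, pool $2,261.60 (≈ $9.3455 each)
Sep 10, sell 134: 134/242 × $2,261.60 → $1,252.29
After Sep 11: 408 on hand, pool $2,809.31 (≈ $6.8856 each)
Sep 12, sell 281: 281/408 × $2,809.31 → $1,934.84
Sep 15, sell 107: 107/127 × $874.47 → $736.75
Total COGS = $3,882.40 + $1,252.29 + $1,934.84 + $736.75 = $7,806.28
Ending inventory (cost pool remaining) = $137.72

COGS = $7,806.28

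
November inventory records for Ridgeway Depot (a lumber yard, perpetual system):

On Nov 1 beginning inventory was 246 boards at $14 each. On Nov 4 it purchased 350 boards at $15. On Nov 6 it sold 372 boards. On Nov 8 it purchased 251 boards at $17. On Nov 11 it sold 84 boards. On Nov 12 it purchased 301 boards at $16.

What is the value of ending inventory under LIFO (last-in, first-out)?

Ending inventory = $10,791

Nov 6, 372 sold [LIFO — newest first]: 350 @ $15 + 22 @ $14 = $5,558
Nov 11, 84 sold [LIFO — newest first]: 84 @ $17 = $1,428
Total COGS = $5,558 + $1,428 = $6,986
Ending inventory: 224 @ $14 + 167 @ $17 + 301 @ $16 = $10,791
Check: goods available $17,777 = COGS $6,986 + ending $10,791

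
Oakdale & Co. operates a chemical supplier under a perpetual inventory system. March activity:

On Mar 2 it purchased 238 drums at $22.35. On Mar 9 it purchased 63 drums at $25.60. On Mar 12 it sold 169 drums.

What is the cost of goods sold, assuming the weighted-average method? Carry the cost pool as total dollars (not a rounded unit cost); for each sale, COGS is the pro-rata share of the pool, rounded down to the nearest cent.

COGS = $3,892.10

After Mar 2: 238 on hand, pool $5,319.30 (≈ $22.3500 each)
After Mar 9: 301 on hand, pool $6,932.10 (≈ $23.0302 each)
Mar 12, sell 169: 169/301 × $6,932.10 → $3,892.10
Ending inventory (cost pool remaining) = $3,040.00
Check: goods available $6,932.10 = COGS $3,892.10 + ending $3,040.00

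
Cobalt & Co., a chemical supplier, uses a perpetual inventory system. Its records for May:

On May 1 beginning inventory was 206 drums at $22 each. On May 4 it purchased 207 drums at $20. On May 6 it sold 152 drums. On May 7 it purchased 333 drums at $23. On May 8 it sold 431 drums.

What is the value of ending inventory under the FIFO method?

Ending inventory = $3,749

May 6, 152 sold [FIFO — oldest first]: 152 @ $22 = $3,344
May 8, 431 sold [FIFO — oldest first]: 54 @ $22 + 207 @ $20 + 170 @ $23 = $9,238
Total COGS = $3,344 + $9,238 = $12,582
Ending inventory: 163 @ $23 = $3,749
Check: goods available $16,331 = COGS $12,582 + ending $3,749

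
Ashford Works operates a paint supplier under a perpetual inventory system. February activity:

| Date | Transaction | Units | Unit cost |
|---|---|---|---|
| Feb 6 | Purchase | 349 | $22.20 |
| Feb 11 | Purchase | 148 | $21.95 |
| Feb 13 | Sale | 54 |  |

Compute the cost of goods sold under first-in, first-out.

Feb 13, 54 sold [FIFO — oldest first]: 54 @ $22.20 = $1,198.80
Ending inventory: 295 @ $22.20 + 148 @ $21.95 = $9,797.60

COGS = $1,198.80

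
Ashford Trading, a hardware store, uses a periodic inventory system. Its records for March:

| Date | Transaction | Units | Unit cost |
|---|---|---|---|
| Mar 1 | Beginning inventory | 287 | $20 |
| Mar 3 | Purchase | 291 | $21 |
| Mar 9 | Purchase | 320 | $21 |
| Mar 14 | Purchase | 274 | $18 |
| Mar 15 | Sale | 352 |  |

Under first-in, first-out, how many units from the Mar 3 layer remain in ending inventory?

Mar 15, 352 sold [FIFO — oldest first]: 287 @ $20 + 65 @ $21 = $7,105
Ending inventory: 226 @ $21 + 320 @ $21 + 274 @ $18 = $16,398

226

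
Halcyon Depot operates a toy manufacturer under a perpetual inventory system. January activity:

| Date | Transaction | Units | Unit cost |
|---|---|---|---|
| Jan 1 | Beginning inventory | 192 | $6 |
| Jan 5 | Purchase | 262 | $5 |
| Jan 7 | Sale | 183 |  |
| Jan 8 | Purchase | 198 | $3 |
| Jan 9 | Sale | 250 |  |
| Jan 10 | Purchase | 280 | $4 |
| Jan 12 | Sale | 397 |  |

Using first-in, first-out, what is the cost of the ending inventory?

Jan 7, 183 sold [FIFO — oldest first]: 183 @ $6 = $1,098
Jan 9, 250 sold [FIFO — oldest first]: 9 @ $6 + 241 @ $5 = $1,259
Jan 12, 397 sold [FIFO — oldest first]: 21 @ $5 + 198 @ $3 + 178 @ $4 = $1,411
Total COGS = $1,098 + $1,259 + $1,411 = $3,768
Ending inventory: 102 @ $4 = $408

Ending inventory = $408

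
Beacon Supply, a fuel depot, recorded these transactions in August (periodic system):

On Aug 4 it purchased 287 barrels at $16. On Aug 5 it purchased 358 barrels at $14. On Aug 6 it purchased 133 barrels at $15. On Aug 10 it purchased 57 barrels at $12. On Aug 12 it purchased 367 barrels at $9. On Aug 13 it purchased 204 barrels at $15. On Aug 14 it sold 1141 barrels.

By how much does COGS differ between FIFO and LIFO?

$631

FIFO COGS: 287 @ $16 + 358 @ $14 + 133 @ $15 + 57 @ $12 + 306 @ $9 = $15,037
LIFO COGS: 204 @ $15 + 367 @ $9 + 57 @ $12 + 133 @ $15 + 358 @ $14 + 22 @ $16 = $14,406
Difference = |$15,037 − $14,406| = $631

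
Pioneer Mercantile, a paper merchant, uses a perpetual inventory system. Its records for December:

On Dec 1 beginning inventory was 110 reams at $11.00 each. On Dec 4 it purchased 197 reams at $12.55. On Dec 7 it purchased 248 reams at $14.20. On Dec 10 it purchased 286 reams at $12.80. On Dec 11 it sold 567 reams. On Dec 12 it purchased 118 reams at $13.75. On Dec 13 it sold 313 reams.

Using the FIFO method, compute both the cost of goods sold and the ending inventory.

COGS = $11,401.00; ending inventory = $1,086.25

Dec 11, 567 sold [FIFO — oldest first]: 110 @ $11.00 + 197 @ $12.55 + 248 @ $14.20 + 12 @ $12.80 = $7,357.55
Dec 13, 313 sold [FIFO — oldest first]: 274 @ $12.80 + 39 @ $13.75 = $4,043.45
Total COGS = $7,357.55 + $4,043.45 = $11,401.00
Ending inventory: 79 @ $13.75 = $1,086.25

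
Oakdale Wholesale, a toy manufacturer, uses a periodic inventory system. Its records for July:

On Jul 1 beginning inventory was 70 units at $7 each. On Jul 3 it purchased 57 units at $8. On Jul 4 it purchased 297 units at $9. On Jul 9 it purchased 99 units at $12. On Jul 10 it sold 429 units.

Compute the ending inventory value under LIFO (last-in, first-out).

Ending inventory = $682

Jul 10, 429 sold [LIFO — newest first]: 99 @ $12 + 297 @ $9 + 33 @ $8 = $4,125
Ending inventory: 70 @ $7 + 24 @ $8 = $682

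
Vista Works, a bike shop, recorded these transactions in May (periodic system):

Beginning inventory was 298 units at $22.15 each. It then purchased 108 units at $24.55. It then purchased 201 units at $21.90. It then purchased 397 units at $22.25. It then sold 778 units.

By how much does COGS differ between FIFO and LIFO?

$22.60

FIFO COGS: 298 @ $22.15 + 108 @ $24.55 + 201 @ $21.90 + 171 @ $22.25 = $17,458.75
LIFO COGS: 397 @ $22.25 + 201 @ $21.90 + 108 @ $24.55 + 72 @ $22.15 = $17,481.35
Difference = |$17,458.75 − $17,481.35| = $22.60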